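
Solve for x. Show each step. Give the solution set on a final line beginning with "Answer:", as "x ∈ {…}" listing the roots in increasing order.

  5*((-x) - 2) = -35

Step 1. [5*((-x) - 2) = -35] 5 out front; divide by 5 ⇒ div: (-x) - 2 = -7.
Step 2. [(-x) - 2 = -7] 2 comes off first (add 2) ⇒ sub: -x = -5.
Step 3. [-x = -5] LHS negated; negate both sides ⇒ neg: x = 5.

Answer: x ∈ {5}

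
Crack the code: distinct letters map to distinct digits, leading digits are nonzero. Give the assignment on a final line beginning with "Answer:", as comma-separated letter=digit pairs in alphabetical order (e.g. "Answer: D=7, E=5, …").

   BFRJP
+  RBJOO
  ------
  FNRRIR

Step 1. [col 1: P + O ≡ R (mod 10)] column 1 (P + O ≡ R (mod 10), carry-in 0) doesn't pin P yet; pick P=5 and continue. So P=5.
Step 2. [col 1: P + O ≡ R (mod 10)] column 1 (P + O ≡ R (mod 10), carry-in 0) doesn't pin R yet; pick R=8 and continue, so R=8.
Step 3. [F] adding two 5-digit numbers gives at most 5+1 digits, and here it does — F is that final carry and must be 1. So F=1.
Step 4. [col 1: P + O ≡ R (mod 10)] from column 1 (P=5, R=8, carry-in 0, digits 1,5,8 already taken and all letters distinct): O must equal 3 ⇒ O=3.
Step 5. [col 2: J + O ≡ I (mod 10)] I=2 is one option consistent with column 2 (J + O ≡ I (mod 10), carry-in 0) — take it ⇒ I=2.
Step 6. [col 2: J + O ≡ I (mod 10)] from column 2 (O=3, I=2, carry-in 0, digits 1,2,3,5,8 already taken and all letters distinct): J must equal 9 ⇒ J=9.
Step 7. [col 4: F + B ≡ R (mod 10)] column 4 reads F+B+carry(1)=R with F=1, R=8; with digits 1,2,3,5,8,9 already taken and all letters distinct, the only value for B is 6, so B=6.
Step 8. [col 5: B + R ≡ N (mod 10)] from column 5 (B=6, R=8, carry-in 0, digits 1,2,3,5,6,8,9 already taken and all letters distinct): N must equal 4 ⇒ N=4.

Answer: B=6, F=1, I=2, J=9, N=4, O=3, P=5, R=8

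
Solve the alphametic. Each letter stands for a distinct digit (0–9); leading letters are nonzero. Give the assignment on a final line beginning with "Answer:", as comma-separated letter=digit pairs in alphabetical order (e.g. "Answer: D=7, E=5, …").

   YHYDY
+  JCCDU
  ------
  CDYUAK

Step 1. [col 1: Y + U ≡ K (mod 10)] several values work for Y in column 1 (Y + U ≡ K (mod 10), carry-in 0); try Y=6 ⇒ Y=6.
Step 2. [col 1: Y + U ≡ K (mod 10)] column 1 (Y + U ≡ K (mod 10), carry-in 0) doesn't pin K yet; pick K=3 and continue ⇒ K=3.
Step 3. [C] C is the leading digit of a 6-digit sum of two 5-digit numbers; the final carry is exactly 1. So C=1.
Step 4. [col 1: Y + U ≡ K (mod 10)] from column 1 (Y=6, K=3, carry-in 0, digits 1,3,6 already taken and all letters distinct): U must equal 7. So U=7.
Step 5. [col 2: D + D ≡ A (mod 10)] several values work for A in column 2 (D + D ≡ A (mod 10), carry-in 1); try A=9 ⇒ A=9.
Step 6. [col 2: D + D ≡ A (mod 10)] in column 2 we have D+D≡A with carry-in 1; given A=9 and digits 1,3,6,7,9 already taken and all letters distinct, that pins D to 4. So D=4.
Step 7. [col 4: H + C ≡ Y (mod 10)] column 4 reads H+C+carry(0)=Y with C=1, Y=6; with digits 1,3,4,6,7,9 already taken and all letters distinct, the only value for H is 5 ⇒ H=5.
Step 8. [col 5: Y + J ≡ D (mod 10)] column 5 reads Y+J+carry(0)=D with Y=6, D=4; with digits 1,3,4,5,6,7,9 already taken and all letters distinct, the only value for J is 8 ⇒ J=8.

Answer: A=9, C=1, D=4, H=5, J=8, K=3, U=7, Y=6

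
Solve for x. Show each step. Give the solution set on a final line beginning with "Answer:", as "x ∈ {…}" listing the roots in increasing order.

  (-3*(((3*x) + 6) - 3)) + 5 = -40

Step 1. [(-3*(((3*x) + 6) - 3)) + 5 = -40] 5 comes off first (subtract 5) ⇒ sub: -3*(((3*x) + 6) - 3) = -45.
Step 2. [-3*(((3*x) + 6) - 3) = -45] LHS = -3·(…); ÷-3 both sides. So div: ((3*x) + 6) - 3 = 15.
Step 3. [((3*x) + 6) - 3 = 15] add 3: x sits inside (… - 3) ⇒ sub: (3*x) + 6 = 18.
Step 4. [(3*x) + 6 = 18] common factor 3 (LHS and 18) — divide through. So factor: x + 2 = 6.
Step 5. [x + 2 = 6] 2 comes off first (subtract 2), so sub: x = 4.

Answer: x ∈ {4}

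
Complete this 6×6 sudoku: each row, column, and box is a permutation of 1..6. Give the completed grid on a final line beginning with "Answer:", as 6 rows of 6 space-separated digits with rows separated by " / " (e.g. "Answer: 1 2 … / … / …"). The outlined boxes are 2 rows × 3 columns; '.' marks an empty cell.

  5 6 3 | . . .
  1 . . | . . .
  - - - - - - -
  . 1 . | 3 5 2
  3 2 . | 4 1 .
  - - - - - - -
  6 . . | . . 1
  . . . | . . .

Step 1. [r2c3∈{2,4}] r2c3 is the only open cell in box 1 admitting 2. So r2c3=2.
Step 2. [r2c2∈{4}] only 4 remains possible at r2c2, so r2c2=4.
Step 3. [r4c3∈{5,6}] in row 4, 5 fits only at r4c3 ⇒ r4c3=5.
Step 4. [r5c3∈{4}] r5c3's peers cover all but 4. So r5c3=4.
Step 5. [r4c6∈{6}] r4c6 is down to just 6, so r4c6=6.
Step 6. [r1c6∈{4}] nothing but 4 survives at r1c6, so r1c6=4.
Step 7. [r1c5∈{2}] r1c5 is down to just 2, so r1c5=2.
Step 8. [r5c5∈{3}] nothing but 3 survives at r5c5. So r5c5=3.
Step 9. [r6c6∈{5}] nothing but 5 survives at r6c6 ⇒ r6c6=5.
Step 10. [r2c5∈{6}] r2c5 is down to just 6. So r2c5=6.
Step 11. [r5c4∈{2}] only 2 remains possible at r5c4, so r5c4=2.
Step 12. [r1c4∈{1}] r1c4's peers cover all but 1 ⇒ r1c4=1.
Step 13. [r3c1∈{4}] r3c1's peers cover all but 4, so r3c1=4.
Step 14. [r6c2∈{3}] r6c2 has the single candidate 3, so r6c2=3.
Step 15. [r2c6∈{3}] only 3 remains possible at r2c6 ⇒ r2c6=3.
Step 16. [r6c5∈{4}] r6c5's peers cover all but 4, so r6c5=4.
Step 17. [r6c3∈{1}] r6c3 is down to just 1 ⇒ r6c3=1.
Step 18. [r6c1∈{2}] r6c1's peers cover all but 2. So r6c1=2.
Step 19. [r3c3∈{6}] r3c3 is down to just 6, so r3c3=6.
Step 20. [r2c4∈{5}] r2c4's peers cover all but 5, so r2c4=5.
Step 21. [r6c4∈{6}] nothing but 6 survives at r6c4, so r6c4=6.
Step 22. [r5c2∈{5}] nothing but 5 survives at r5c2. So r5c2=5.

Answer: 5 6 3 1 2 4 / 1 4 2 5 6 3 / 4 1 6 3 5 2 / 3 2 5 4 1 6 / 6 5 4 2 3 1 / 2 3 1 6 4 5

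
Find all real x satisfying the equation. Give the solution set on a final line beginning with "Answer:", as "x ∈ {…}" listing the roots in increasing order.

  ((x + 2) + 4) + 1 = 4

Step 1. [((x + 2) + 4) + 1 = 4] the outer +1 inverts by subtracting 1 ⇒ sub: (x + 2) + 4 = 3.
Step 2. [(x + 2) + 4 = 3] +4 is outermost — subtract 4 both sides, so sub: x + 2 = -1.
Step 3. [x + 2 = -1] +2 is outermost — subtract 2 both sides ⇒ sub: x = -3.

Answer: x ∈ {-3}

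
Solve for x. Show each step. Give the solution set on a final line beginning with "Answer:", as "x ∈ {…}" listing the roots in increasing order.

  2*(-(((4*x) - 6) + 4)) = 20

Step 1. [2*(-(((4*x) - 6) + 4)) = 20] divide by the outer 2, so div: -(((4*x) - 6) + 4) = 10.
Step 2. [-(((4*x) - 6) + 4) = 10] flip signs both sides, so neg: ((4*x) - 6) + 4 = -10.
Step 3. [((4*x) - 6) + 4 = -10] 4 comes off first (subtract 4), so sub: (4*x) - 6 = -14.
Step 4. [(4*x) - 6 = -14] 6 comes off first (add 6) ⇒ sub: 4*x = -8.
Step 5. [4*x = -8] 4 out front; divide by 4. So div: x = -2.

Answer: x ∈ {-2}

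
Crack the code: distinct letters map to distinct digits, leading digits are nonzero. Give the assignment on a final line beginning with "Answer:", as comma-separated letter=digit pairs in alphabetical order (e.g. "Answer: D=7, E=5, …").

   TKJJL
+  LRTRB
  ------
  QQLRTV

Step 1. [col 1: L + B ≡ V (mod 10)] column 1 (L + B ≡ V (mod 10), carry-in 0) doesn't pin L yet; pick L=7 and continue, so L=7.
Step 2. [Q] Q is the leading digit of a 6-digit sum of two 5-digit numbers; the final carry is exactly 1. So Q=1.
Step 3. [col 1: L + B ≡ V (mod 10)] V=2 is one option consistent with column 1 (L + B ≡ V (mod 10), carry-in 0) — take it ⇒ V=2.
Step 4. [col 1: L + B ≡ V (mod 10)] in column 1 we have L+B≡V with carry-in 0; given L=7, V=2 and digits 1,2,7 already taken and all letters distinct, that pins B to 5, so B=5.
Step 5. [col 2: J + R ≡ T (mod 10)] several values work for T in column 2 (J + R ≡ T (mod 10), carry-in 1); try T=3, so T=3.
Step 6. [col 2: J + R ≡ T (mod 10)] column 2 (J + R ≡ T (mod 10), carry-in 1) doesn't pin R yet; pick R=8 and continue. So R=8.
Step 7. [col 2: J + R ≡ T (mod 10)] in column 2 we have J+R≡T with carry-in 1; given R=8, T=3 and digits 1,2,3,5,7,8 already taken and all letters distinct, that pins J to 4. So J=4.
Step 8. [col 4: K + R ≡ L (mod 10)] column 4 reads K+R+carry(0)=L with R=8, L=7; with digits 1,2,3,4,5,7,8 already taken and all letters distinct, the only value for K is 9 ⇒ K=9.

Answer: B=5, J=4, K=9, L=7, Q=1, R=8, T=3, V=2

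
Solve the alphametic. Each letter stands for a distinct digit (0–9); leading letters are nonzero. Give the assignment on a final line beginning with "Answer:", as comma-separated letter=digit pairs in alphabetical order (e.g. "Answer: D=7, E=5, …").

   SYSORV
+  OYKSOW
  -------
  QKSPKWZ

Step 1. [col 1: V + W ≡ Z (mod 10)] several values work for W in column 1 (V + W ≡ Z (mod 10), carry-in 0); try W=5 ⇒ W=5.
Step 2. [col 1: V + W ≡ Z (mod 10)] column 1 (V + W ≡ Z (mod 10), carry-in 0) doesn't pin V yet; pick V=4 and continue ⇒ V=4.
Step 3. [col 1: V + W ≡ Z (mod 10)] column 1 reads V+W+carry(0)=Z with V=4, W=5; with digits 4,5 already taken and all letters distinct, the only value for Z is 9. So Z=9.
Step 4. [Q] Q is the leading digit of a 7-digit sum of two 6-digit numbers; the final carry is exactly 1 ⇒ Q=1.
Step 5. [col 2: R + O ≡ W (mod 10)] no forcing yet in column 2 (carry-in 0); R=8 is free and consistent — try it ⇒ R=8.
Step 6. [col 2: R + O ≡ W (mod 10)] column 2 reads R+O+carry(0)=W with R=8, W=5; with digits 1,4,5,8,9 already taken and all letters distinct, the only value for O is 7. So O=7.
Step 7. [col 3: O + S ≡ K (mod 10)] column 3: given O=7, carry-in 1, and digits 1,4,5,7,8,9 already taken and all letters distinct, O+S≡K (mod 10) forces S=2. So S=2.
Step 8. [col 3: O + S ≡ K (mod 10)] column 3 reads O+S+carry(1)=K with O=7, S=2; with digits 1,2,4,5,7,8,9 already taken and all letters distinct, the only value for K is 0. So K=0.
Step 9. [col 4: S + K ≡ P (mod 10)] column 4 reads S+K+carry(1)=P with S=2, K=0; with digits 0,1,2,4,5,7,8,9 already taken and all letters distinct, the only value for P is 3, so P=3.
Step 10. [col 5: Y + Y ≡ S (mod 10)] column 5 reads Y+Y+carry(0)=S with S=2; with digits 0,1,2,3,4,5,7,8,9 already taken and all letters distinct, the only value for Y is 6. So Y=6.

Answer: K=0, O=7, P=3, Q=1, R=8, S=2, V=4, W=5, Y=6, Z=9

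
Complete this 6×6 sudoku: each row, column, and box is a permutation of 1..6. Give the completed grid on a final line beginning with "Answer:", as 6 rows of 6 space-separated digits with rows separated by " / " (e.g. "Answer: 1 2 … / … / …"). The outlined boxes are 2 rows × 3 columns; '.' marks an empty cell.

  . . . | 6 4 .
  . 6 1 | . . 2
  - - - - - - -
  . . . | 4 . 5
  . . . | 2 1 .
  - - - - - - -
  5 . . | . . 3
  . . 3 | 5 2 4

Step 1. [r3c5∈{3,6}] 3 has one home in box 4: r3c5. So r3c5=3.
Step 2. [r6c1∈{1,6}] r6c1 is the only open cell in row 6 admitting 6. So r6c1=6.
Step 3. [r2c1∈{3,4}] row 2 places 4 nowhere but r2c1. So r2c1=4.
Step 4. [r6c2∈{1}] nothing but 1 survives at r6c2 ⇒ r6c2=1.
Step 5. [r3c2∈{2}] r3c2 has the single candidate 2. So r3c2=2.
Step 6. [r4c1∈{3}] r4c1's peers cover all but 3. So r4c1=3.
Step 7. [r5c3∈{2,4}] in row 5, 2 fits only at r5c3 ⇒ r5c3=2.
Step 8. [r4c3∈{4,5,6}] 4 has one home in col 3: r4c3, so r4c3=4.
Step 9. [r1c3∈{5}] r1c3 has the single candidate 5 ⇒ r1c3=5.
Step 10. [r5c2∈{4}] r5c2's peers cover all but 4 ⇒ r5c2=4.
Step 11. [r5c5∈{6}] r5c5 is down to just 6 ⇒ r5c5=6.
Step 12. [r5c4∈{1}] r5c4 has the single candidate 1 ⇒ r5c4=1.
Step 13. [r4c6∈{6}] r4c6's peers cover all but 6. So r4c6=6.
Step 14. [r2c5∈{5}] nothing but 5 survives at r2c5, so r2c5=5.
Step 15. [r3c1∈{1}] only 1 remains possible at r3c1. So r3c1=1.
Step 16. [r2c4∈{3}] only 3 remains possible at r2c4. So r2c4=3.
Step 17. [r1c6∈{1}] only 1 remains possible at r1c6 ⇒ r1c6=1.
Step 18. [r4c2∈{5}] only 5 remains possible at r4c2 ⇒ r4c2=5.
Step 19. [r1c1∈{2}] r1c1 has the single candidate 2 ⇒ r1c1=2.
Step 20. [r1c2∈{3}] r1c2's peers cover all but 3. So r1c2=3.
Step 21. [r3c3∈{6}] nothing but 6 survives at r3c3, so r3c3=6.

Answer: 2 3 5 6 4 1 / 4 6 1 3 5 2 / 1 2 6 4 3 5 / 3 5 4 2 1 6 / 5 4 2 1 6 3 / 6 1 3 5 2 4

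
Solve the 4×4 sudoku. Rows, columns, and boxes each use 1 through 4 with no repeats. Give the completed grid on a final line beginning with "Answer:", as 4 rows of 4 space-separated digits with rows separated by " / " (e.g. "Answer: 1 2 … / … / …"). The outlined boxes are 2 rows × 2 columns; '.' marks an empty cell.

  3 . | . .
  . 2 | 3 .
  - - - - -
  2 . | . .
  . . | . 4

Step 1. [r4c1∈{1}] r4c1 is down to just 1. So r4c1=1.
Step 2. [r2c4∈{1}] r2c4's peers cover all but 1. So r2c4=1.
Step 3. [r3c2∈{3,4}] 4 has one home in row 3: r3c2 ⇒ r3c2=4.
Step 4. [r1c3∈{2,4}] in row 1, 4 fits only at r1c3 ⇒ r1c3=4.
Step 5. [r2c1∈{4}] r2c1 is down to just 4, so r2c1=4.
Step 6. [r3c3∈{1}] r3c3 has the single candidate 1. So r3c3=1.
Step 7. [r1c4∈{2}] nothing but 2 survives at r1c4. So r1c4=2.
Step 8. [r4c3∈{2}] only 2 remains possible at r4c3 ⇒ r4c3=2.
Step 9. [r4c2∈{3}] nothing but 3 survives at r4c2, so r4c2=3.
Step 10. [r1c2∈{1}] r1c2 has the single candidate 1 ⇒ r1c2=1.
Step 11. [r3c4∈{3}] nothing but 3 survives at r3c4. So r3c4=3.

Answer: 3 1 4 2 / 4 2 3 1 / 2 4 1 3 / 1 3 2 4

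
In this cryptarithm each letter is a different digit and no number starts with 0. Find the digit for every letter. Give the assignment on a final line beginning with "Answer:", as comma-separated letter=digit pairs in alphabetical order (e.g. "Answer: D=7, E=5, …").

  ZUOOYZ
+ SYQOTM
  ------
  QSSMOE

Step 1. [col 1: Z + M ≡ E (mod 10)] column 1 (Z + M ≡ E (mod 10), carry-in 0) doesn't pin E yet; pick E=6 and continue. So E=6.
Step 2. [col 1: Z + M ≡ E (mod 10)] no forcing yet in column 1 (carry-in 0); Z=1 is free and consistent — try it, so Z=1.
Step 3. [col 1: Z + M ≡ E (mod 10)] column 1 reads Z+M+carry(0)=E with Z=1, E=6; with digits 1,6 already taken and all letters distinct, the only value for M is 5 ⇒ M=5.
Step 4. [col 2: Y + T ≡ O (mod 10)] column 2 (Y + T ≡ O (mod 10), carry-in 0) doesn't pin Y yet; pick Y=8 and continue. So Y=8.
Step 5. [col 2: Y + T ≡ O (mod 10)] several values work for O in column 2 (Y + T ≡ O (mod 10), carry-in 0); try O=7 ⇒ O=7.
Step 6. [col 2: Y + T ≡ O (mod 10)] column 2: given Y=8, O=7, carry-in 0, and digits 1,5,6,7,8 already taken and all letters distinct, Y+T≡O (mod 10) forces T=9. So T=9.
Step 7. [col 4: O + Q ≡ S (mod 10)] column 4 (O + Q ≡ S (mod 10), carry-in 1) doesn't pin Q yet; pick Q=4 and continue ⇒ Q=4.
Step 8. [col 4: O + Q ≡ S (mod 10)] from column 4 (O=7, Q=4, carry-in 1, digits 1,4,5,6,7,8,9 already taken and all letters distinct): S must equal 2 ⇒ S=2.
Step 9. [col 5: U + Y ≡ S (mod 10)] from column 5 (Y=8, S=2, carry-in 1, digits 1,2,4,5,6,7,8,9 already taken and all letters distinct): U must equal 3. So U=3.

Answer: E=6, M=5, O=7, Q=4, S=2, T=9, U=3, Y=8, Z=1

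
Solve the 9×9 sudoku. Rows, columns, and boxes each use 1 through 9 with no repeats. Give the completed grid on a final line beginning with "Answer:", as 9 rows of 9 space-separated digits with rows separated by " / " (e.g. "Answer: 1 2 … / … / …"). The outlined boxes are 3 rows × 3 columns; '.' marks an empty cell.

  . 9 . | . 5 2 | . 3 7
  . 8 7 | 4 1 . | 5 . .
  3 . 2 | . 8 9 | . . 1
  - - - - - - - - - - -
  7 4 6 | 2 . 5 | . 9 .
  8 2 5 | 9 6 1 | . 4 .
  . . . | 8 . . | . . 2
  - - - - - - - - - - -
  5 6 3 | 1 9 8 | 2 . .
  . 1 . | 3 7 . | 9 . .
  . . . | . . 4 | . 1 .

Step 1. [r3c8∈{6}] r3c8's peers cover all but 6. So r3c8=6.
Step 2. [r8c8∈{5,8}] 8 has one home in col 8: r8c8, so r8c8=8.
Step 3. [r5c9∈{3}] nothing but 3 survives at r5c9. So r5c9=3.
Step 4. [r6c6∈{3,7}] col 6 places 7 nowhere but r6c6 ⇒ r6c6=7.
Step 5. [r1c4∈{6}] r1c4 is down to just 6 ⇒ r1c4=6.
Step 6. [r8c3∈{4}] only 4 remains possible at r8c3 ⇒ r8c3=4.
Step 7. [r1c7∈{4,8}] 8 has one home in row 1: r1c7, so r1c7=8.
Step 8. [r8c9∈{5,6}] 5 has one home in row 8: r8c9. So r8c9=5.
Step 9. [r9c7∈{3,6,7}] row 9 places 3 nowhere but r9c7 ⇒ r9c7=3.
Step 10. [r1c3∈{1}] only 1 remains possible at r1c3, so r1c3=1.
Step 11. [r6c1∈{1,9}] 1 has one home in col 1: r6c1. So r6c1=1.
Step 12. [r9c1∈{2,9}] 9 has one home in col 1: r9c1, so r9c1=9.
Step 13. [r6c2∈{3}] r6c2 has the single candidate 3 ⇒ r6c2=3.
Step 14. [r4c5∈{3}] r4c5 is down to just 3 ⇒ r4c5=3.
Step 15. [r2c8∈{2}] r2c8 has the single candidate 2, so r2c8=2.
Step 16. [r9c2∈{7}] r9c2 is down to just 7 ⇒ r9c2=7.
Step 17. [r6c7∈{6}] r6c7 is down to just 6 ⇒ r6c7=6.
Step 18. [r9c9∈{6}] r9c9 is down to just 6, so r9c9=6.
Step 19. [r9c4∈{5}] only 5 remains possible at r9c4. So r9c4=5.
Step 20. [r7c9∈{4}] only 4 remains possible at r7c9 ⇒ r7c9=4.
Step 21. [r6c3∈{9}] nothing but 9 survives at r6c3. So r6c3=9.
Step 22. [r3c7∈{4}] r3c7 is down to just 4. So r3c7=4.
Step 23. [r1c1∈{4}] r1c1 is down to just 4, so r1c1=4.
Step 24. [r2c1∈{6}] r2c1 has the single candidate 6 ⇒ r2c1=6.
Step 25. [r9c3∈{8}] r9c3's peers cover all but 8. So r9c3=8.
Step 26. [r3c4∈{7}] nothing but 7 survives at r3c4. So r3c4=7.
Step 27. [r5c7∈{7}] r5c7 has the single candidate 7, so r5c7=7.
Step 28. [r9c5∈{2}] r9c5 has the single candidate 2 ⇒ r9c5=2.
Step 29. [r3c2∈{5}] r3c2 has the single candidate 5 ⇒ r3c2=5.
Step 30. [r2c6∈{3}] r2c6 has the single candidate 3. So r2c6=3.
Step 31. [r8c1∈{2}] r8c1's peers cover all but 2, so r8c1=2.
Step 32. [r6c8∈{5}] nothing but 5 survives at r6c8 ⇒ r6c8=5.
Step 33. [r4c9∈{8}] r4c9 has the single candidate 8. So r4c9=8.
Step 34. [r8c6∈{6}] r8c6's peers cover all but 6. So r8c6=6.
Step 35. [r6c5∈{4}] r6c5's peers cover all but 4 ⇒ r6c5=4.
Step 36. [r2c9∈{9}] nothing but 9 survives at r2c9 ⇒ r2c9=9.
Step 37. [r4c7∈{1}] only 1 remains possible at r4c7, so r4c7=1.
Step 38. [r7c8∈{7}] r7c8's peers cover all but 7 ⇒ r7c8=7.

Answer: 4 9 1 6 5 2 8 3 7 / 6 8 7 4 1 3 5 2 9 / 3 5 2 7 8 9 4 6 1 / 7 4 6 2 3 5 1 9 8 / 8 2 5 9 6 1 7 4 3 / 1 3 9 8 4 7 6 5 2 / 5 6 3 1 9 8 2 7 4 / 2 1 4 3 7 6 9 8 5 / 9 7 8 5 2 4 3 1 6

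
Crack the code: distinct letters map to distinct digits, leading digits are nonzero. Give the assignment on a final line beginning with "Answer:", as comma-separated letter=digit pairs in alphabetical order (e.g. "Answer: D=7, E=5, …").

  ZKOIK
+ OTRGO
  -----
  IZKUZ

Step 1. [col 1: K + O ≡ Z (mod 10)] column 1 (K + O ≡ Z (mod 10), carry-in 0) doesn't pin O yet; pick O=4 and continue, so O=4.
Step 2. [col 1: K + O ≡ Z (mod 10)] several values work for K in column 1 (K + O ≡ Z (mod 10), carry-in 0); try K=1 ⇒ K=1.
Step 3. [col 1: K + O ≡ Z (mod 10)] from column 1 (K=1, O=4, carry-in 0, digits 1,4 already taken and all letters distinct): Z must equal 5. So Z=5.
Step 4. [col 2: I + G ≡ U (mod 10)] no forcing yet in column 2 (carry-in 0); U=7 is free and consistent — try it. So U=7.
Step 5. [col 2: I + G ≡ U (mod 10)] column 2 (I + G ≡ U (mod 10), carry-in 0) doesn't pin I yet; pick I=9 and continue. So I=9.
Step 6. [col 2: I + G ≡ U (mod 10)] column 2: given I=9, U=7, carry-in 0, and digits 1,4,5,7,9 already taken and all letters distinct, I+G≡U (mod 10) forces G=8 ⇒ G=8.
Step 7. [col 3: O + R ≡ K (mod 10)] from column 3 (O=4, K=1, carry-in 1, digits 1,4,5,7,8,9 already taken and all letters distinct): R must equal 6 ⇒ R=6.
Step 8. [col 4: K + T ≡ Z (mod 10)] in column 4 we have K+T≡Z with carry-in 1; given K=1, Z=5 and digits 1,4,5,6,7,8,9 already taken and all letters distinct, that pins T to 3 ⇒ T=3.

Answer: G=8, I=9, K=1, O=4, R=6, T=3, U=7, Z=5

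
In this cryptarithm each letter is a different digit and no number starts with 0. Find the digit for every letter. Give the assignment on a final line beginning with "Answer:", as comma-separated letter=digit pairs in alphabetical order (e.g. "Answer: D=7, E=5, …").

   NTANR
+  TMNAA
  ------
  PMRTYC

Step 1. [col 1: R + A ≡ C (mod 10)] several values work for A in column 1 (R + A ≡ C (mod 10), carry-in 0); try A=5, so A=5.
Step 2. [col 1: R + A ≡ C (mod 10)] C=9 is one option consistent with column 1 (R + A ≡ C (mod 10), carry-in 0) — take it, so C=9.
Step 3. [col 1: R + A ≡ C (mod 10)] from column 1 (A=5, C=9, carry-in 0, digits 5,9 already taken and all letters distinct): R must equal 4, so R=4.
Step 4. [col 2: N + A ≡ Y (mod 10)] several values work for N in column 2 (N + A ≡ Y (mod 10), carry-in 0); try N=7. So N=7.
Step 5. [col 2: N + A ≡ Y (mod 10)] from column 2 (N=7, A=5, carry-in 0, digits 4,5,7,9 already taken and all letters distinct): Y must equal 2. So Y=2.
Step 6. [P] the sum has 6 digits but both addends have 5; that extra leading digit P is the final carry, namely 1, so P=1.
Step 7. [col 3: A + N ≡ T (mod 10)] column 3: given A=5, N=7, carry-in 1, and digits 1,2,4,5,7,9 already taken and all letters distinct, A+N≡T (mod 10) forces T=3. So T=3.
Step 8. [col 4: T + M ≡ R (mod 10)] column 4 reads T+M+carry(1)=R with T=3, R=4; with digits 1,2,3,4,5,7,9 already taken and all letters distinct, the only value for M is 0 ⇒ M=0.

Answer: A=5, C=9, M=0, N=7, P=1, R=4, T=3, Y=2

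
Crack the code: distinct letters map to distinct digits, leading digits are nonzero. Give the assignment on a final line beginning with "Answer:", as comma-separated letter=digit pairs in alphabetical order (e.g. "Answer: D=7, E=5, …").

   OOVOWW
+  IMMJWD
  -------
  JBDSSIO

Step 1. [col 1: W + D ≡ O (mod 10)] O=5 is one option consistent with column 1 (W + D ≡ O (mod 10), carry-in 0) — take it. So O=5.
Step 2. [col 1: W + D ≡ O (mod 10)] no forcing yet in column 1 (carry-in 0); W=2 is free and consistent — try it ⇒ W=2.
Step 3. [J] the sum has 7 digits but both addends have 6; that extra leading digit J is the final carry, namely 1 ⇒ J=1.
Step 4. [col 1: W + D ≡ O (mod 10)] from column 1 (W=2, O=5, carry-in 0, digits 1,2,5 already taken and all letters distinct): D must equal 3, so D=3.
Step 5. [col 2: W + W ≡ I (mod 10)] in column 2 we have W+W≡I with carry-in 0; given W=2 and digits 1,2,3,5 already taken and all letters distinct, that pins I to 4. So I=4.
Step 6. [col 3: O + J ≡ S (mod 10)] from column 3 (O=5, J=1, carry-in 0, digits 1,2,3,4,5 already taken and all letters distinct): S must equal 6, so S=6.
Step 7. [col 4: V + M ≡ S (mod 10)] no forcing yet in column 4 (carry-in 0); M=7 is free and consistent — try it. So M=7.
Step 8. [col 4: V + M ≡ S (mod 10)] from column 4 (M=7, S=6, carry-in 0, digits 1,2,3,4,5,6,7 already taken and all letters distinct): V must equal 9 ⇒ V=9.
Step 9. [col 6: O + I ≡ B (mod 10)] from column 6 (O=5, I=4, carry-in 1, digits 1,2,3,4,5,6,7,9 already taken and all letters distinct): B must equal 0 ⇒ B=0.

Answer: B=0, D=3, I=4, J=1, M=7, O=5, S=6, V=9, W=2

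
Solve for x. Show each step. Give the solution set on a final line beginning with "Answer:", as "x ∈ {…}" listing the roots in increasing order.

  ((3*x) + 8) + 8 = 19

Step 1. [((3*x) + 8) + 8 = 19] the outer +8 inverts by subtracting 8, so sub: (3*x) + 8 = 11.
Step 2. [(3*x) + 8 = 11] +8 is outermost — subtract 8 both sides. So sub: 3*x = 3.
Step 3. [3*x = 3] leading coefficient 3: divide by 3, so div: x = 1.

Answer: x ∈ {1}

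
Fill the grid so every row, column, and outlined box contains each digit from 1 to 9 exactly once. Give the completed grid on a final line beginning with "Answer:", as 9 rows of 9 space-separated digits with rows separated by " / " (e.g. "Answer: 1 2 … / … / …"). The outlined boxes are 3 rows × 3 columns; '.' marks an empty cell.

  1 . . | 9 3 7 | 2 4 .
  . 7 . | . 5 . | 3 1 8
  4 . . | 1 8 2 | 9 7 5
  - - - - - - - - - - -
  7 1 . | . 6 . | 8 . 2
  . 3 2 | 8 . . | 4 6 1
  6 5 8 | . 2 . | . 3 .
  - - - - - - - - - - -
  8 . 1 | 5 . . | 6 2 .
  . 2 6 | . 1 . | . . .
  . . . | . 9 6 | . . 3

Step 1. [r7c5∈{4,7}] across col 5, 4 lands solely at r7c5 ⇒ r7c5=4.
Step 2. [r7c9∈{7,9}] in row 7, 7 fits only at r7c9. So r7c9=7.
Step 3. [r8c1∈{3,5,9}] col 1 places 3 nowhere but r8c1, so r8c1=3.
Step 4. [r4c3∈{4,9}] box 4 places 4 nowhere but r4c3 ⇒ r4c3=4.
Step 5. [r4c8∈{5,9}] r4c8 is the only open cell in box 6 admitting 5. So r4c8=5.
Step 6. [r4c6∈{3,9}] across row 4, 9 lands solely at r4c6, so r4c6=9.
Step 7. [r8c8∈{8,9}] across col 8, 9 lands solely at r8c8. So r8c8=9.
Step 8. [r8c4∈{7}] nothing but 7 survives at r8c4 ⇒ r8c4=7.
Step 9. [r9c1∈{5}] r9c1's peers cover all but 5, so r9c1=5.
Step 10. [r2c6∈{4}] nothing but 4 survives at r2c6 ⇒ r2c6=4.
Step 11. [r1c9∈{6}] only 6 remains possible at r1c9 ⇒ r1c9=6.
Step 12. [r2c3∈{9}] nothing but 9 survives at r2c3, so r2c3=9.
Step 13. [r9c8∈{8}] r9c8's peers cover all but 8 ⇒ r9c8=8.
Step 14. [r7c6∈{3}] only 3 remains possible at r7c6. So r7c6=3.
Step 15. [r6c6∈{1}] r6c6 is down to just 1. So r6c6=1.
Step 16. [r2c4∈{6}] r2c4 has the single candidate 6 ⇒ r2c4=6.
Step 17. [r7c2∈{9}] nothing but 9 survives at r7c2 ⇒ r7c2=9.
Step 18. [r9c4∈{2}] r9c4 has the single candidate 2, so r9c4=2.
Step 19. [r8c7∈{5}] only 5 remains possible at r8c7 ⇒ r8c7=5.
Step 20. [r6c4∈{4}] r6c4 is down to just 4, so r6c4=4.
Step 21. [r1c3∈{5}] r1c3 has the single candidate 5. So r1c3=5.
Step 22. [r8c6∈{8}] r8c6 has the single candidate 8, so r8c6=8.
Step 23. [r6c7∈{7}] r6c7 is down to just 7, so r6c7=7.
Step 24. [r5c1∈{9}] nothing but 9 survives at r5c1, so r5c1=9.
Step 25. [r4c4∈{3}] only 3 remains possible at r4c4. So r4c4=3.
Step 26. [r9c3∈{7}] r9c3 has the single candidate 7, so r9c3=7.
Step 27. [r2c1∈{2}] only 2 remains possible at r2c1 ⇒ r2c1=2.
Step 28. [r5c5∈{7}] r5c5 is down to just 7 ⇒ r5c5=7.
Step 29. [r8c9∈{4}] nothing but 4 survives at r8c9. So r8c9=4.
Step 30. [r1c2∈{8}] nothing but 8 survives at r1c2. So r1c2=8.
Step 31. [r6c9∈{9}] r6c9's peers cover all but 9. So r6c9=9.
Step 32. [r9c7∈{1}] only 1 remains possible at r9c7, so r9c7=1.
Step 33. [r3c2∈{6}] only 6 remains possible at r3c2 ⇒ r3c2=6.
Step 34. [r3c3∈{3}] only 3 remains possible at r3c3, so r3c3=3.
Step 35. [r5c6∈{5}] r5c6 is down to just 5 ⇒ r5c6=5.
Step 36. [r9c2∈{4}] r9c2 has the single candidate 4 ⇒ r9c2=4.

Answer: 1 8 5 9 3 7 2 4 6 / 2 7 9 6 5 4 3 1 8 / 4 6 3 1 8 2 9 7 5 / 7 1 4 3 6 9 8 5 2 / 9 3 2 8 7 5 4 6 1 / 6 5 8 4 2 1 7 3 9 / 8 9 1 5 4 3 6 2 7 / 3 2 6 7 1 8 5 9 4 / 5 4 7 2 9 6 1 8 3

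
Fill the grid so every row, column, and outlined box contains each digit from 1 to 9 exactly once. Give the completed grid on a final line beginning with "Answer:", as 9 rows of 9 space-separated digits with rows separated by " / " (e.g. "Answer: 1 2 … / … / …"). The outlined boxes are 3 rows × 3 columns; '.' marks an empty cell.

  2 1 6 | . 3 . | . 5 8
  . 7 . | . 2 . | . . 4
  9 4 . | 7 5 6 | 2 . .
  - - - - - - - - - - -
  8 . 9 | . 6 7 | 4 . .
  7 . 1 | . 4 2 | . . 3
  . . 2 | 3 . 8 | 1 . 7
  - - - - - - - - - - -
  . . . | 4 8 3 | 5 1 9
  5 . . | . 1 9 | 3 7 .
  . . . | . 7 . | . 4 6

Step 1. [r2c1∈{3}] only 3 remains possible at r2c1 ⇒ r2c1=3.
Step 2. [r9c2∈{2,3,8,9}] r9c2 is the only open cell in row 9 admitting 9, so r9c2=9.
Step 3. [r8c2∈{2,6,8}] r8c2 is the only open cell in col 2 admitting 8 ⇒ r8c2=8.
Step 4. [r6c2∈{5,6}] 5 has one home in row 6: r6c2 ⇒ r6c2=5.
Step 5. [r5c2∈{6}] only 6 remains possible at r5c2. So r5c2=6.
Step 6. [r1c4∈{9}] r1c4 has the single candidate 9. So r1c4=9.
Step 7. [r2c4∈{1,8}] across col 4, 8 lands solely at r2c4, so r2c4=8.
Step 8. [r4c9∈{2,5}] in col 9, 5 fits only at r4c9 ⇒ r4c9=5.
Step 9. [r6c8∈{6,9}] r6c8 is the only open cell in row 6 admitting 6 ⇒ r6c8=6.
Step 10. [r9c4∈{2,5}] across row 9, 2 lands solely at r9c4. So r9c4=2.
Step 11. [r2c8∈{9}] nothing but 9 survives at r2c8 ⇒ r2c8=9.
Step 12. [r5c7∈{8,9}] 9 has one home in row 5: r5c7 ⇒ r5c7=9.
Step 13. [r1c7∈{7}] r1c7 is down to just 7. So r1c7=7.
Step 14. [r8c9∈{2}] r8c9 is down to just 2 ⇒ r8c9=2.
Step 15. [r9c7∈{8}] r9c7's peers cover all but 8 ⇒ r9c7=8.
Step 16. [r9c1∈{1}] r9c1 has the single candidate 1. So r9c1=1.
Step 17. [r5c4∈{5}] r5c4's peers cover all but 5, so r5c4=5.
Step 18. [r9c3∈{3}] only 3 remains possible at r9c3 ⇒ r9c3=3.
Step 19. [r9c6∈{5}] r9c6's peers cover all but 5, so r9c6=5.
Step 20. [r7c1∈{6}] r7c1 is down to just 6, so r7c1=6.
Step 21. [r6c1∈{4}] nothing but 4 survives at r6c1 ⇒ r6c1=4.
Step 22. [r4c2∈{3}] nothing but 3 survives at r4c2 ⇒ r4c2=3.
Step 23. [r4c8∈{2}] r4c8 has the single candidate 2, so r4c8=2.
Step 24. [r6c5∈{9}] r6c5's peers cover all but 9. So r6c5=9.
Step 25. [r2c3∈{5}] r2c3 is down to just 5, so r2c3=5.
Step 26. [r3c3∈{8}] r3c3 is down to just 8. So r3c3=8.
Step 27. [r4c4∈{1}] r4c4's peers cover all but 1 ⇒ r4c4=1.
Step 28. [r8c4∈{6}] r8c4 is down to just 6. So r8c4=6.
Step 29. [r1c6∈{4}] r1c6 is down to just 4 ⇒ r1c6=4.
Step 30. [r2c6∈{1}] r2c6 has the single candidate 1 ⇒ r2c6=1.
Step 31. [r3c8∈{3}] r3c8 is down to just 3 ⇒ r3c8=3.
Step 32. [r7c2∈{2}] r7c2's peers cover all but 2. So r7c2=2.
Step 33. [r5c8∈{8}] r5c8's peers cover all but 8, so r5c8=8.
Step 34. [r7c3∈{7}] nothing but 7 survives at r7c3. So r7c3=7.
Step 35. [r2c7∈{6}] r2c7 has the single candidate 6, so r2c7=6.
Step 36. [r3c9∈{1}] r3c9 is down to just 1 ⇒ r3c9=1.
Step 37. [r8c3∈{4}] nothing but 4 survives at r8c3. So r8c3=4.

Answer: 2 1 6 9 3 4 7 5 8 / 3 7 5 8 2 1 6 9 4 / 9 4 8 7 5 6 2 3 1 / 8 3 9 1 6 7 4 2 5 / 7 6 1 5 4 2 9 8 3 / 4 5 2 3 9 8 1 6 7 / 6 2 7 4 8 3 5 1 9 / 5 8 4 6 1 9 3 7 2 / 1 9 3 2 7 5 8 4 6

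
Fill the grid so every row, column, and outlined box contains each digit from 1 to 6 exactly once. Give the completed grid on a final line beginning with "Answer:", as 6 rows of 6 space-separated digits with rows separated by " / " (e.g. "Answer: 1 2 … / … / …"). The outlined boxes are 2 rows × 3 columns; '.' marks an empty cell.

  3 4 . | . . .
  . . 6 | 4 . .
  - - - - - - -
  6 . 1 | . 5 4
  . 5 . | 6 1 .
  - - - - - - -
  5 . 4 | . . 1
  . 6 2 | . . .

Step 1. [r2c6∈{2,3,5}] in row 2, 5 fits only at r2c6, so r2c6=5.
Step 2. [r6c6∈{3}] only 3 remains possible at r6c6 ⇒ r6c6=3.
Step 3. [r5c4∈{2}] nothing but 2 survives at r5c4 ⇒ r5c4=2.
Step 4. [r3c2∈{2,3}] row 3 places 2 nowhere but r3c2 ⇒ r3c2=2.
Step 5. [r1c6∈{2,6}] 6 has one home in col 6: r1c6. So r1c6=6.
Step 6. [r2c1∈{1,2}] in col 1, 2 fits only at r2c1. So r2c1=2.
Step 7. [r3c4∈{3}] r3c4 has the single candidate 3 ⇒ r3c4=3.
Step 8. [r6c5∈{4}] r6c5's peers cover all but 4 ⇒ r6c5=4.
Step 9. [r4c3∈{3}] r4c3's peers cover all but 3. So r4c3=3.
Step 10. [r2c5∈{3}] nothing but 3 survives at r2c5 ⇒ r2c5=3.
Step 11. [r5c2∈{3}] only 3 remains possible at r5c2, so r5c2=3.
Step 12. [r4c1∈{4}] r4c1 is down to just 4. So r4c1=4.
Step 13. [r1c5∈{2}] only 2 remains possible at r1c5 ⇒ r1c5=2.
Step 14. [r6c4∈{5}] r6c4's peers cover all but 5. So r6c4=5.
Step 15. [r4c6∈{2}] r4c6 has the single candidate 2. So r4c6=2.
Step 16. [r5c5∈{6}] nothing but 6 survives at r5c5, so r5c5=6.
Step 17. [r2c2∈{1}] r2c2 is down to just 1, so r2c2=1.
Step 18. [r1c3∈{5}] only 5 remains possible at r1c3, so r1c3=5.
Step 19. [r6c1∈{1}] r6c1 has the single candidate 1. So r6c1=1.
Step 20. [r1c4∈{1}] only 1 remains possible at r1c4 ⇒ r1c4=1.

Answer: 3 4 5 1 2 6 / 2 1 6 4 3 5 / 6 2 1 3 5 4 / 4 5 3 6 1 2 / 5 3 4 2 6 1 / 1 6 2 5 4 3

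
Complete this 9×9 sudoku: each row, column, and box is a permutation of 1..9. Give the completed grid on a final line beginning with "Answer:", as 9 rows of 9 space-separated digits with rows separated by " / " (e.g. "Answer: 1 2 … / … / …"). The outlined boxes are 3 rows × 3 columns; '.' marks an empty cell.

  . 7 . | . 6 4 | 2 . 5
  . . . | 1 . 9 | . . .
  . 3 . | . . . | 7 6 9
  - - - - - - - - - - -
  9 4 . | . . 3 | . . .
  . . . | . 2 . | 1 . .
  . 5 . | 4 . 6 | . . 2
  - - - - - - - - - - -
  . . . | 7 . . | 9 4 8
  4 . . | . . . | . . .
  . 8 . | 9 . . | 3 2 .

Step 1. [r6c7∈{8}] r6c7 has the single candidate 8 ⇒ r6c7=8.
Step 2. [r8c4∈{2,3,5,6,8}] across col 4, 6 lands solely at r8c4. So r8c4=6.
Step 3. [r5c6∈{5,7,8}] r5c6 is the only open cell in col 6 admitting 7, so r5c6=7.
Step 4. [r4c3∈{1,2,6,7,8}] 2 has one home in row 4: r4c3. So r4c3=2.
Step 5. [r9c9∈{1,6,7}] in box 9, 6 fits only at r9c9 ⇒ r9c9=6.
Step 6. [r4c5∈{1,5,8}] r4c5 is the only open cell in row 4 admitting 1, so r4c5=1.
Step 7. [r1c8∈{1,3,8}] in box 3, 1 fits only at r1c8, so r1c8=1.
Step 8. [r1c1∈{8}] nothing but 8 survives at r1c1 ⇒ r1c1=8.
Step 9. [r8c7∈{5}] r8c7 is down to just 5 ⇒ r8c7=5.
Step 10. [r5c2∈{6}] r5c2's peers cover all but 6 ⇒ r5c2=6.
Step 11. [r5c1∈{3}] r5c1 has the single candidate 3 ⇒ r5c1=3.
Step 12. [r8c8∈{7}] nothing but 7 survives at r8c8. So r8c8=7.
Step 13. [r3c4∈{2,5,8}] r3c4 is the only open cell in col 4 admitting 2, so r3c4=2.
Step 14. [r2c2∈{2}] r2c2's peers cover all but 2, so r2c2=2.
Step 15. [r7c2∈{1}] nothing but 1 survives at r7c2. So r7c2=1.
Step 16. [r3c3∈{1,4,5}] in row 3, 4 fits only at r3c3 ⇒ r3c3=4.
Step 17. [r8c6∈{1,2,8}] in row 8, 2 fits only at r8c6 ⇒ r8c6=2.
Step 18. [r7c6∈{5}] only 5 remains possible at r7c6, so r7c6=5.
Step 19. [r7c5∈{3}] only 3 remains possible at r7c5, so r7c5=3.
Step 20. [r6c8∈{3,9}] 3 has one home in row 6: r6c8, so r6c8=3.
Step 21. [r7c3∈{6}] r7c3 is down to just 6. So r7c3=6.
Step 22. [r2c3∈{5}] r2c3 is down to just 5, so r2c3=5.
Step 23. [r4c8∈{5}] only 5 remains possible at r4c8 ⇒ r4c8=5.
Step 24. [r8c5∈{8}] nothing but 8 survives at r8c5, so r8c5=8.
Step 25. [r9c3∈{7}] nothing but 7 survives at r9c3. So r9c3=7.
Step 26. [r8c3∈{3,9}] across row 8, 3 lands solely at r8c3 ⇒ r8c3=3.
Step 27. [r3c1∈{1}] r3c1 has the single candidate 1. So r3c1=1.
Step 28. [r5c3∈{8}] r5c3 is down to just 8, so r5c3=8.
Step 29. [r5c9∈{4}] only 4 remains possible at r5c9 ⇒ r5c9=4.
Step 30. [r7c1∈{2}] nothing but 2 survives at r7c1. So r7c1=2.
Step 31. [r9c5∈{4}] r9c5 is down to just 4. So r9c5=4.
Step 32. [r6c5∈{9}] r6c5's peers cover all but 9, so r6c5=9.
Step 33. [r3c5∈{5}] nothing but 5 survives at r3c5, so r3c5=5.
Step 34. [r2c8∈{8}] nothing but 8 survives at r2c8 ⇒ r2c8=8.
Step 35. [r9c1∈{5}] r9c1 is down to just 5, so r9c1=5.
Step 36. [r1c3∈{9}] r1c3 is down to just 9 ⇒ r1c3=9.
Step 37. [r4c7∈{6}] nothing but 6 survives at r4c7 ⇒ r4c7=6.
Step 38. [r5c4∈{5}] only 5 remains possible at r5c4. So r5c4=5.
Step 39. [r3c6∈{8}] r3c6 has the single candidate 8, so r3c6=8.
Step 40. [r5c8∈{9}] r5c8 has the single candidate 9. So r5c8=9.
Step 41. [r2c1∈{6}] r2c1 has the single candidate 6, so r2c1=6.
Step 42. [r8c9∈{1}] nothing but 1 survives at r8c9. So r8c9=1.
Step 43. [r6c1∈{7}] only 7 remains possible at r6c1 ⇒ r6c1=7.
Step 44. [r2c5∈{7}] r2c5 is down to just 7, so r2c5=7.
Step 45. [r2c7∈{4}] r2c7 is down to just 4 ⇒ r2c7=4.
Step 46. [r4c9∈{7}] r4c9's peers cover all but 7 ⇒ r4c9=7.
Step 47. [r6c3∈{1}] r6c3's peers cover all but 1. So r6c3=1.
Step 48. [r9c6∈{1}] r9c6 is down to just 1. So r9c6=1.
Step 49. [r2c9∈{3}] r2c9's peers cover all but 3, so r2c9=3.
Step 50. [r8c2∈{9}] nothing but 9 survives at r8c2, so r8c2=9.
Step 51. [r1c4∈{3}] nothing but 3 survives at r1c4, so r1c4=3.
Step 52. [r4c4∈{8}] r4c4's peers cover all but 8. So r4c4=8.

Answer: 8 7 9 3 6 4 2 1 5 / 6 2 5 1 7 9 4 8 3 / 1 3 4 2 5 8 7 6 9 / 9 4 2 8 1 3 6 5 7 / 3 6 8 5 2 7 1 9 4 / 7 5 1 4 9 6 8 3 2 / 2 1 6 7 3 5 9 4 8 / 4 9 3 6 8 2 5 7 1 / 5 8 7 9 4 1 3 2 6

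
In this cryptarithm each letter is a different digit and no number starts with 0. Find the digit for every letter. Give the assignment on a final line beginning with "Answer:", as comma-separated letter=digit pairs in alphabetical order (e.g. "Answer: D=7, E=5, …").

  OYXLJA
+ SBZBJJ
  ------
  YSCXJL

Step 1. [col 1: A + J ≡ L (mod 10)] column 1 (A + J ≡ L (mod 10), carry-in 0) doesn't pin J yet; pick J=9 and continue ⇒ J=9.
Step 2. [col 1: A + J ≡ L (mod 10)] no forcing yet in column 1 (carry-in 0); L=4 is free and consistent — try it ⇒ L=4.
Step 3. [col 1: A + J ≡ L (mod 10)] column 1: given J=9, L=4, carry-in 0, and digits 4,9 already taken and all letters distinct, A+J≡L (mod 10) forces A=5. So A=5.
Step 4. [col 3: L + B ≡ X (mod 10)] no forcing yet in column 3 (carry-in 1); B=2 is free and consistent — try it ⇒ B=2.
Step 5. [col 3: L + B ≡ X (mod 10)] column 3: given L=4, B=2, carry-in 1, and digits 2,4,5,9 already taken and all letters distinct, L+B≡X (mod 10) forces X=7 ⇒ X=7.
Step 6. [col 4: X + Z ≡ C (mod 10)] several values work for Z in column 4 (X + Z ≡ C (mod 10), carry-in 0); try Z=3. So Z=3.
Step 7. [col 4: X + Z ≡ C (mod 10)] from column 4 (X=7, Z=3, carry-in 0, digits 2,3,4,5,7,9 already taken and all letters distinct): C must equal 0. So C=0.
Step 8. [col 5: Y + B ≡ S (mod 10)] in column 5 we have Y+B≡S with carry-in 1; given B=2 and digits 0,2,3,4,5,7,9 already taken and all letters distinct, that pins S to 1. So S=1.
Step 9. [col 5: Y + B ≡ S (mod 10)] from column 5 (B=2, S=1, carry-in 1, digits 0,1,2,3,4,5,7,9 already taken and all letters distinct): Y must equal 8. So Y=8.
Step 10. [col 6: O + S ≡ Y (mod 10)] from column 6 (S=1, Y=8, carry-in 1, digits 0,1,2,3,4,5,7,8,9 already taken and all letters distinct): O must equal 6 ⇒ O=6.

Answer: A=5, B=2, C=0, J=9, L=4, O=6, S=1, X=7, Y=8, Z=3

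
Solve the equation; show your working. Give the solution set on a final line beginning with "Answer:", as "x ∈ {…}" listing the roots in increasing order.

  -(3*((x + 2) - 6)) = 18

Step 1. [-(3*((x + 2) - 6)) = 18] LHS negated; negate both sides, so neg: 3*((x + 2) - 6) = -18.
Step 2. [3*((x + 2) - 6) = -18] 3 out front; divide by 3 ⇒ div: (x + 2) - 6 = -6.
Step 3. [(x + 2) - 6 = -6] -6 is outermost — add 6 both sides, so sub: x + 2 = 0.
Step 4. [x + 2 = 0] 2 comes off first (subtract 2), so sub: x = -2.

Answer: x ∈ {-2}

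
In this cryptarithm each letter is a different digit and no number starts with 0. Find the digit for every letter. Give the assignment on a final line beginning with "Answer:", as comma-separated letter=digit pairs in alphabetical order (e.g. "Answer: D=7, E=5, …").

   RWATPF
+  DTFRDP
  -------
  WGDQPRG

Step 1. [col 1: F + P ≡ G (mod 10)] several values work for P in column 1 (F + P ≡ G (mod 10), carry-in 0); try P=3, so P=3.
Step 2. [W] adding two 6-digit numbers gives at most 6+1 digits, and here it does — W is that final carry and must be 1, so W=1.
Step 3. [col 1: F + P ≡ G (mod 10)] F=2 is one option consistent with column 1 (F + P ≡ G (mod 10), carry-in 0) — take it, so F=2.
Step 4. [col 1: F + P ≡ G (mod 10)] from column 1 (F=2, P=3, carry-in 0, digits 1,2,3 already taken and all letters distinct): G must equal 5, so G=5.
Step 5. [col 2: P + D ≡ R (mod 10)] no forcing yet in column 2 (carry-in 0); R=9 is free and consistent — try it ⇒ R=9.
Step 6. [col 2: P + D ≡ R (mod 10)] in column 2 we have P+D≡R with carry-in 0; given P=3, R=9 and digits 1,2,3,5,9 already taken and all letters distinct, that pins D to 6, so D=6.
Step 7. [col 3: T + R ≡ P (mod 10)] from column 3 (R=9, P=3, carry-in 0, digits 1,2,3,5,6,9 already taken and all letters distinct): T must equal 4. So T=4.
Step 8. [col 4: A + F ≡ Q (mod 10)] column 4 reads A+F+carry(1)=Q with F=2; with digits 1,2,3,4,5,6,9 already taken and all letters distinct, the only value for Q is 0. So Q=0.
Step 9. [col 4: A + F ≡ Q (mod 10)] column 4: given F=2, Q=0, carry-in 1, and digits 0,1,2,3,4,5,6,9 already taken and all letters distinct, A+F≡Q (mod 10) forces A=7, so A=7.

Answer: A=7, D=6, F=2, G=5, P=3, Q=0, R=9, T=4, W=1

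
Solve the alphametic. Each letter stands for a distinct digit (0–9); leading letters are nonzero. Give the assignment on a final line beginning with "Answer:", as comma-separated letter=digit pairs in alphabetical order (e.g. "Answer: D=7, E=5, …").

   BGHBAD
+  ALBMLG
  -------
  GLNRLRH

Step 1. [col 1: D + G ≡ H (mod 10)] column 1 (D + G ≡ H (mod 10), carry-in 0) doesn't pin D yet; pick D=6 and continue. So D=6.
Step 2. [col 1: D + G ≡ H (mod 10)] G=1 is one option consistent with column 1 (D + G ≡ H (mod 10), carry-in 0) — take it, so G=1.
Step 3. [col 1: D + G ≡ H (mod 10)] from column 1 (D=6, G=1, carry-in 0, digits 1,6 already taken and all letters distinct): H must equal 7, so H=7.
Step 4. [col 2: A + L ≡ R (mod 10)] several values work for R in column 2 (A + L ≡ R (mod 10), carry-in 0); try R=2 ⇒ R=2.
Step 5. [col 2: A + L ≡ R (mod 10)] L=3 is one option consistent with column 2 (A + L ≡ R (mod 10), carry-in 0) — take it. So L=3.
Step 6. [col 2: A + L ≡ R (mod 10)] in column 2 we have A+L≡R with carry-in 0; given L=3, R=2 and digits 1,2,3,6,7 already taken and all letters distinct, that pins A to 9. So A=9.
Step 7. [col 3: B + M ≡ L (mod 10)] B=4 is one option consistent with column 3 (B + M ≡ L (mod 10), carry-in 1) — take it. So B=4.
Step 8. [col 3: B + M ≡ L (mod 10)] from column 3 (B=4, L=3, carry-in 1, digits 1,2,3,4,6,7,9 already taken and all letters distinct): M must equal 8. So M=8.
Step 9. [col 5: G + L ≡ N (mod 10)] column 5: given G=1, L=3, carry-in 1, and digits 1,2,3,4,6,7,8,9 already taken and all letters distinct, G+L≡N (mod 10) forces N=5. So N=5.

Answer: A=9, B=4, D=6, G=1, H=7, L=3, M=8, N=5, R=2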